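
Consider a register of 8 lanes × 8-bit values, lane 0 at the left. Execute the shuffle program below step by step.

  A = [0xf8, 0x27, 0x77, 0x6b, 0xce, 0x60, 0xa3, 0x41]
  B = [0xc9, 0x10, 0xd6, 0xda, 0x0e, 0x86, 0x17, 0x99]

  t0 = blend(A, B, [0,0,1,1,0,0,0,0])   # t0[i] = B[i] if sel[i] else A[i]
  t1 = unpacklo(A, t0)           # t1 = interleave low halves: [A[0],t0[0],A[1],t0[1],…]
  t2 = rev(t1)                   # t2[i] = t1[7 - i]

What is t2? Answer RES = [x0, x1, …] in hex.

  t0: f8 27 d6 da ce 60 a3 41
  t1: f8 f8 27 27 77 d6 6b da
  t2: da 6b d6 77 27 27 f8 f8

RES = [ 0xda  0x6b  0xd6  0x77  0x27  0x27  0xf8  0xf8 ]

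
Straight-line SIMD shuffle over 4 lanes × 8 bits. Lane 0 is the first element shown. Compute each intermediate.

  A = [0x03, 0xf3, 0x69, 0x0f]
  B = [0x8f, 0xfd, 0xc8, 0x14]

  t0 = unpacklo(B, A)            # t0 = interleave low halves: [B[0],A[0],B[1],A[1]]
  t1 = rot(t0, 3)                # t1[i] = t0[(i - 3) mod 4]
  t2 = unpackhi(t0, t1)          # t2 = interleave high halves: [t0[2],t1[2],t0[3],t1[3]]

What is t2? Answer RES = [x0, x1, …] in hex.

RES = [0xfd, 0xf3, 0xf3, 0x8f]

t0 = [0x8f, 0x03, 0xfd, 0xf3]
t1 = [0x03, 0xfd, 0xf3, 0x8f]
t2 = [0xfd, 0xf3, 0xf3, 0x8f]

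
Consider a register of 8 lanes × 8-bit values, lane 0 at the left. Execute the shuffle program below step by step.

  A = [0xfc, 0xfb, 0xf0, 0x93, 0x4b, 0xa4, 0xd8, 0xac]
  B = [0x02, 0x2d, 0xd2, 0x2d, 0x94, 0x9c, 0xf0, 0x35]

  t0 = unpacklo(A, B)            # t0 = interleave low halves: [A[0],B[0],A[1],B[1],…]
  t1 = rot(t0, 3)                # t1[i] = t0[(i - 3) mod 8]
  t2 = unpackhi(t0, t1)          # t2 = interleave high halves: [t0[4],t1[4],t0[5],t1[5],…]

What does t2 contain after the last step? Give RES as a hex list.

→ t0 |fc|02|fb|2d|f0|d2|93|2d|
→ t1 |d2|93|2d|fc|02|fb|2d|f0|
→ t2 |f0|02|d2|fb|93|2d|2d|f0|

RES = [0xf0, 0x02, 0xd2, 0xfb, 0x93, 0x2d, 0x2d, 0xf0]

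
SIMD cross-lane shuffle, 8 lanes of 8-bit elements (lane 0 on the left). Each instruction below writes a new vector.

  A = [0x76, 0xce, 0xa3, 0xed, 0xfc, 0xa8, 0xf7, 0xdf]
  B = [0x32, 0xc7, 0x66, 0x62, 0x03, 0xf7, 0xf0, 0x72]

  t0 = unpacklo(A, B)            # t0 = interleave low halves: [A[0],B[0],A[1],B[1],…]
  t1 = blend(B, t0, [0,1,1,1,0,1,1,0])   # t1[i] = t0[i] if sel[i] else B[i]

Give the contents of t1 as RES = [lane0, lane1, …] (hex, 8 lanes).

RES = [0x32, 0x32, 0xce, 0xc7, 0x03, 0x66, 0xed, 0x72]

→ t0 |76|32|ce|c7|a3|66|ed|62|
→ t1 |32|32|ce|c7|03|66|ed|72|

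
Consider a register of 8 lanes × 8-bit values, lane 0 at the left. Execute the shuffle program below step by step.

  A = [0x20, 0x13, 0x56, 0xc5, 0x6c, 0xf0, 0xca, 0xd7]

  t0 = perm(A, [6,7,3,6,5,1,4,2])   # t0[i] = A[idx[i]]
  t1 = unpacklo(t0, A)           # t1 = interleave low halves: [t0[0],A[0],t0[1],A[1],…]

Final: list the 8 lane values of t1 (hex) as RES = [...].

→ t0 |ca|d7|c5|ca|f0|13|6c|56|
→ t1 |ca|20|d7|13|c5|56|ca|c5|

RES = [ 0xca  0x20  0xd7  0x13  0xc5  0x56  0xca  0xc5 ]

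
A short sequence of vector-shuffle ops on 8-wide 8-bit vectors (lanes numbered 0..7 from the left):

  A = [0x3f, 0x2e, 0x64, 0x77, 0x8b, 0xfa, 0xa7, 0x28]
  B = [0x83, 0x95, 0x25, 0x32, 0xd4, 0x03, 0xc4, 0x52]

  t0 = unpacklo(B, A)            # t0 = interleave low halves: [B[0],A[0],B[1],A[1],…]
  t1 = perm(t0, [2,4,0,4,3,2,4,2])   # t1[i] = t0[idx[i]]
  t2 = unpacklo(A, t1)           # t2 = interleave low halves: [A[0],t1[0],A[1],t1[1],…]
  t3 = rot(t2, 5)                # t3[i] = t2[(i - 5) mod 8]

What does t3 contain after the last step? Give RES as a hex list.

RES = [ 0x25  0x64  0x83  0x77  0x25  0x3f  0x95  0x2e ]

  t0: 83 3f 95 2e 25 64 32 77
  t1: 95 25 83 25 2e 95 25 95
  t2: 3f 95 2e 25 64 83 77 25
  t3: 25 64 83 77 25 3f 95 2e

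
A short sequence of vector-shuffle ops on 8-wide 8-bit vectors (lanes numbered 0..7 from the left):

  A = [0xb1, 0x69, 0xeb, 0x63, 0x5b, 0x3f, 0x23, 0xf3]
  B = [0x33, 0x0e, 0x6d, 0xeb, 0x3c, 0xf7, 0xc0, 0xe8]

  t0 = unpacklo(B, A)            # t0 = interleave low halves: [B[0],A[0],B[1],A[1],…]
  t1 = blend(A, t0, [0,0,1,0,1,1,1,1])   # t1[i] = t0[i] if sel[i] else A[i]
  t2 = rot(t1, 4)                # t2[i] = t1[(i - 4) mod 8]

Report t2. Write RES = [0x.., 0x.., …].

→ t0 |33|b1|0e|69|6d|eb|eb|63|
→ t1 |b1|69|0e|63|6d|eb|eb|63|
→ t2 |6d|eb|eb|63|b1|69|0e|63|

RES = [ 0x6d  0xeb  0xeb  0x63  0xb1  0x69  0x0e  0x63 ]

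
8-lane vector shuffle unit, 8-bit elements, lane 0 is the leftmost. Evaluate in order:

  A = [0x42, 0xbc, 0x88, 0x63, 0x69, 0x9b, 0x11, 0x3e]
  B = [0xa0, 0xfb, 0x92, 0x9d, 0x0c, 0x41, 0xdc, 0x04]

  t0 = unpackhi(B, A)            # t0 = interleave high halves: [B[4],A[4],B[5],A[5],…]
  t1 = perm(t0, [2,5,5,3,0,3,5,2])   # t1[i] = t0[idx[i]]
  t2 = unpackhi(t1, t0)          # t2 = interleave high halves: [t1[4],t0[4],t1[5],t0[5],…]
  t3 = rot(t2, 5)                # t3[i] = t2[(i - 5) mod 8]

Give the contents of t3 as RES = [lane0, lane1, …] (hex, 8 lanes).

RES = [ 0x11  0x11  0x04  0x41  0x3e  0x0c  0xdc  0x9b ]

t0 = [0x0c, 0x69, 0x41, 0x9b, 0xdc, 0x11, 0x04, 0x3e]
t1 = [0x41, 0x11, 0x11, 0x9b, 0x0c, 0x9b, 0x11, 0x41]
t2 = [0x0c, 0xdc, 0x9b, 0x11, 0x11, 0x04, 0x41, 0x3e]
t3 = [0x11, 0x11, 0x04, 0x41, 0x3e, 0x0c, 0xdc, 0x9b]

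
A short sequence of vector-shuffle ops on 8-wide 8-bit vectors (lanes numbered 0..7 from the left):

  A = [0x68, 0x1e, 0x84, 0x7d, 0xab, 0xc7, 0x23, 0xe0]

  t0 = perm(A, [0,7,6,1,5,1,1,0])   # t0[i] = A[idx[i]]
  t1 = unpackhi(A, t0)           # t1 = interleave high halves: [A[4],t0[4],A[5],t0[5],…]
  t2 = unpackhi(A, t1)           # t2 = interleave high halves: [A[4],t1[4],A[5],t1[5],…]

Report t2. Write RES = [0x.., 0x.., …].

RES = [ 0xab  0x23  0xc7  0x1e  0x23  0xe0  0xe0  0x68 ]

→ t0 |68|e0|23|1e|c7|1e|1e|68|
→ t1 |ab|c7|c7|1e|23|1e|e0|68|
→ t2 |ab|23|c7|1e|23|e0|e0|68|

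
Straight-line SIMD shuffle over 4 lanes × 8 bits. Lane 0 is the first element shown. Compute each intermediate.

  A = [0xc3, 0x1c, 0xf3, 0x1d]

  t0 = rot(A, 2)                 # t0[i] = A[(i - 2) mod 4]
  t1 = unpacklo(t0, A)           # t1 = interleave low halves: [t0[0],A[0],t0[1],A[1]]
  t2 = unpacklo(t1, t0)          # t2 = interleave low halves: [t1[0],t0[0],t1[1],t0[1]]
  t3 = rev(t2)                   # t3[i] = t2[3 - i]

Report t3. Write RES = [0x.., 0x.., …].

RES = [ 0x1d  0xc3  0xf3  0xf3 ]

→ t0 |f3|1d|c3|1c|
→ t1 |f3|c3|1d|1c|
→ t2 |f3|f3|c3|1d|
→ t3 |1d|c3|f3|f3|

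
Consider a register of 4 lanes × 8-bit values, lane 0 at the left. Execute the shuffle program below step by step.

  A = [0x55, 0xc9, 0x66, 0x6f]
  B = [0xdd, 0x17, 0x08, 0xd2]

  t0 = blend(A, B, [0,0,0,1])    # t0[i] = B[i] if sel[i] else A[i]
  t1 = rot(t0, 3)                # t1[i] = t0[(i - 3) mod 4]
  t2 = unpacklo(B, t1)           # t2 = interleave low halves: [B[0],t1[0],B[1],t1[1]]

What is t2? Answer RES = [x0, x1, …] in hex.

  t0: 55 c9 66 d2
  t1: c9 66 d2 55
  t2: dd c9 17 66

RES = [0xdd, 0xc9, 0x17, 0x66]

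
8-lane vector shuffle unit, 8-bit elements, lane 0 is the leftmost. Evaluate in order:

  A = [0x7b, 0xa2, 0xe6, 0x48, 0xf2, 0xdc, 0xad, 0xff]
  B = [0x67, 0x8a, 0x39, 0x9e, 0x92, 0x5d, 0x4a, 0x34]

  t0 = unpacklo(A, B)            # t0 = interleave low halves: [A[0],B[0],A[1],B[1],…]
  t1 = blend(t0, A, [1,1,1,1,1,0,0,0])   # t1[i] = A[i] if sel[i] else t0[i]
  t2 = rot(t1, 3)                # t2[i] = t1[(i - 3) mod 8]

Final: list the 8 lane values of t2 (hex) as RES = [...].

RES = [ 0x39  0x48  0x9e  0x7b  0xa2  0xe6  0x48  0xf2 ]

  t0: 7b 67 a2 8a e6 39 48 9e
  t1: 7b a2 e6 48 f2 39 48 9e
  t2: 39 48 9e 7b a2 e6 48 f2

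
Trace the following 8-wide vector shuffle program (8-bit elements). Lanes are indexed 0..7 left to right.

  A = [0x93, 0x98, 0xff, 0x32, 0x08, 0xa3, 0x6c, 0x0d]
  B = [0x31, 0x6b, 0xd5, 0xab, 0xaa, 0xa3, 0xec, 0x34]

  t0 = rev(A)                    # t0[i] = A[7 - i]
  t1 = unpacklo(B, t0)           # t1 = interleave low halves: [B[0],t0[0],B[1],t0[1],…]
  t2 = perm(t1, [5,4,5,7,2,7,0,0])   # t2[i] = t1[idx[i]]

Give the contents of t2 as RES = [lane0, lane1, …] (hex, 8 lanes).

RES = [0xa3, 0xd5, 0xa3, 0x08, 0x6b, 0x08, 0x31, 0x31]

→ t0 |0d|6c|a3|08|32|ff|98|93|
→ t1 |31|0d|6b|6c|d5|a3|ab|08|
→ t2 |a3|d5|a3|08|6b|08|31|31|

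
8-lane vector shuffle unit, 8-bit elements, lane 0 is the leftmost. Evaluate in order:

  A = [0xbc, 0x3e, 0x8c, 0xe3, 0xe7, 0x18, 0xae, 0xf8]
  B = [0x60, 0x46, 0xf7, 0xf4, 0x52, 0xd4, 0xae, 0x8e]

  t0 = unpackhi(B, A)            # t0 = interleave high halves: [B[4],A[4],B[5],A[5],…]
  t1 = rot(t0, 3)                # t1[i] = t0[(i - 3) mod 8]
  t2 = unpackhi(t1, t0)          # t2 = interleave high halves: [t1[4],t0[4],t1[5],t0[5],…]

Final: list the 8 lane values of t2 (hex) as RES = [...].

RES = [ 0xe7  0xae  0xd4  0xae  0x18  0x8e  0xae  0xf8 ]

  t0: 52 e7 d4 18 ae ae 8e f8
  t1: ae 8e f8 52 e7 d4 18 ae
  t2: e7 ae d4 ae 18 8e ae f8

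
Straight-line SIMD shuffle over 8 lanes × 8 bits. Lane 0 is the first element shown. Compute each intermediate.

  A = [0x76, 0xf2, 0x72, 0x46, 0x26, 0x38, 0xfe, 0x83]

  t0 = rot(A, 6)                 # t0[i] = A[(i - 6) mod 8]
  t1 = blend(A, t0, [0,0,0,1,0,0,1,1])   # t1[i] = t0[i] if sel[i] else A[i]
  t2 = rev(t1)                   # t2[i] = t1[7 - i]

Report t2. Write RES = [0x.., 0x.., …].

t0 = [0x72, 0x46, 0x26, 0x38, 0xfe, 0x83, 0x76, 0xf2]
t1 = [0x76, 0xf2, 0x72, 0x38, 0x26, 0x38, 0x76, 0xf2]
t2 = [0xf2, 0x76, 0x38, 0x26, 0x38, 0x72, 0xf2, 0x76]

RES = [ 0xf2  0x76  0x38  0x26  0x38  0x72  0xf2  0x76 ]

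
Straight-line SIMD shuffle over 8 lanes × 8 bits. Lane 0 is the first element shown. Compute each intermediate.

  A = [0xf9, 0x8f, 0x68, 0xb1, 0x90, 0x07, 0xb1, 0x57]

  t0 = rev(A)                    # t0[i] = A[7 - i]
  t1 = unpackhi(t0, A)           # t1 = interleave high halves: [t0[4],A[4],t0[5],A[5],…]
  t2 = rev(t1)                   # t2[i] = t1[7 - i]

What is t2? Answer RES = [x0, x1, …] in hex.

  t0: 57 b1 07 90 b1 68 8f f9
  t1: b1 90 68 07 8f b1 f9 57
  t2: 57 f9 b1 8f 07 68 90 b1

RES = [0x57, 0xf9, 0xb1, 0x8f, 0x07, 0x68, 0x90, 0xb1]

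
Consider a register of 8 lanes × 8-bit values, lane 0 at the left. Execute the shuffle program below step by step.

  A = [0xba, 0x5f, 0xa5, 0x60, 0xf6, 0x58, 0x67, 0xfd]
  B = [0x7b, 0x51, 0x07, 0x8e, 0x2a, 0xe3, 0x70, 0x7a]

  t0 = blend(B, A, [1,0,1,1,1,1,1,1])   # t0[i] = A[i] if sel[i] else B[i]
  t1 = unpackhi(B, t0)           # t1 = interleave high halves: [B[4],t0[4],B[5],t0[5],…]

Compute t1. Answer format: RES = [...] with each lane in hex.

RES = [0x2a, 0xf6, 0xe3, 0x58, 0x70, 0x67, 0x7a, 0xfd]

  t0: ba 51 a5 60 f6 58 67 fd
  t1: 2a f6 e3 58 70 67 7a fd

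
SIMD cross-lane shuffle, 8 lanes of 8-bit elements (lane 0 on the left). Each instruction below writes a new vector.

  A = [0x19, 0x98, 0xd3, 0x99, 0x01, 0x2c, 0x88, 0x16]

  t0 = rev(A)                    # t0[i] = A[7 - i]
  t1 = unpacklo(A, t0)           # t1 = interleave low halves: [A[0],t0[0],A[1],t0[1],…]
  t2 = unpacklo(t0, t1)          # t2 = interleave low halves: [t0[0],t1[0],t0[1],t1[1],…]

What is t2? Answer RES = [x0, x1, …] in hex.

RES = [0x16, 0x19, 0x88, 0x16, 0x2c, 0x98, 0x01, 0x88]

→ t0 |16|88|2c|01|99|d3|98|19|
→ t1 |19|16|98|88|d3|2c|99|01|
→ t2 |16|19|88|16|2c|98|01|88|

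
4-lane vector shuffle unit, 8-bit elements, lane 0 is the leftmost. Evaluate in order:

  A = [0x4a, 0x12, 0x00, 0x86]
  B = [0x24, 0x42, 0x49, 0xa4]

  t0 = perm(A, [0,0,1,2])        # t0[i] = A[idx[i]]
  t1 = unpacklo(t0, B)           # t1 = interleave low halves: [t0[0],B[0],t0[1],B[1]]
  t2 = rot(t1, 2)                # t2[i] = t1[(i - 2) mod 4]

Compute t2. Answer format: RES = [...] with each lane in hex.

  t0: 4a 4a 12 00
  t1: 4a 24 4a 42
  t2: 4a 42 4a 24

RES = [0x4a, 0x42, 0x4a, 0x24]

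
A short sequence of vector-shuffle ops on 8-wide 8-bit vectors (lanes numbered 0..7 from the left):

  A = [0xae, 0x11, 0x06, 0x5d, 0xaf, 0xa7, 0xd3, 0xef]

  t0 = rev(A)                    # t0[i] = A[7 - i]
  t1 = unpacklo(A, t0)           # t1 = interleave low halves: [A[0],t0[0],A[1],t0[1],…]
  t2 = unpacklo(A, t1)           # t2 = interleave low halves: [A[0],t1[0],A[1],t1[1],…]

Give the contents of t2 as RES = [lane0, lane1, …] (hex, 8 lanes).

→ t0 |ef|d3|a7|af|5d|06|11|ae|
→ t1 |ae|ef|11|d3|06|a7|5d|af|
→ t2 |ae|ae|11|ef|06|11|5d|d3|

RES = [ 0xae  0xae  0x11  0xef  0x06  0x11  0x5d  0xd3 ]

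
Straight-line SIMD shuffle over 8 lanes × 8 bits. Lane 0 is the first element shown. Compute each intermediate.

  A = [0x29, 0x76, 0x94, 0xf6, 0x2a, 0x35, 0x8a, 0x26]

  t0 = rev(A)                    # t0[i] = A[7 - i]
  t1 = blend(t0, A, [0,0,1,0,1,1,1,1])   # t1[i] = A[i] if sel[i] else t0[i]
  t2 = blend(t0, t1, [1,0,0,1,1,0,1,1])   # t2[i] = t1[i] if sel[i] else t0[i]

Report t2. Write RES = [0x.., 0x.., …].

RES = [ 0x26  0x8a  0x35  0x2a  0x2a  0x94  0x8a  0x26 ]

→ t0 |26|8a|35|2a|f6|94|76|29|
→ t1 |26|8a|94|2a|2a|35|8a|26|
→ t2 |26|8a|35|2a|2a|94|8a|26|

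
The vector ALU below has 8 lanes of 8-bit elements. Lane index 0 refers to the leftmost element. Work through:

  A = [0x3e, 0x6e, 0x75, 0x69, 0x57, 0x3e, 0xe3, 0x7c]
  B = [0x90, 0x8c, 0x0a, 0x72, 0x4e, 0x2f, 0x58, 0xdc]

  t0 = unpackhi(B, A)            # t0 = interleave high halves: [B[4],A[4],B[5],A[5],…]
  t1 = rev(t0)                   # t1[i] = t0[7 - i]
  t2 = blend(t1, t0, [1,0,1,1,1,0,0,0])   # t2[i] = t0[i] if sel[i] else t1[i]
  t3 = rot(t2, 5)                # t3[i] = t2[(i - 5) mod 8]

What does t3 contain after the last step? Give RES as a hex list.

RES = [ 0x3e  0x58  0x2f  0x57  0x4e  0x4e  0xdc  0x2f ]

→ t0 |4e|57|2f|3e|58|e3|dc|7c|
→ t1 |7c|dc|e3|58|3e|2f|57|4e|
→ t2 |4e|dc|2f|3e|58|2f|57|4e|
→ t3 |3e|58|2f|57|4e|4e|dc|2f|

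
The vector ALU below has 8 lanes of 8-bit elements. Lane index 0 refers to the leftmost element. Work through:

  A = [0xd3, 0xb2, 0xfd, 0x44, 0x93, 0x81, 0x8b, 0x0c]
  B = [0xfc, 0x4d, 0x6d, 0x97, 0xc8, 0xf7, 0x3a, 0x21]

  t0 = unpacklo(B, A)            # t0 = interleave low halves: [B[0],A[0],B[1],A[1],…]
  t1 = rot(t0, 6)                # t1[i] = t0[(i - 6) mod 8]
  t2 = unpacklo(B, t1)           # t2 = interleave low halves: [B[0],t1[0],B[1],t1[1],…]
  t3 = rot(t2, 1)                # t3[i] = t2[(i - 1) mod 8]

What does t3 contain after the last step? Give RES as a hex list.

t0 = [0xfc, 0xd3, 0x4d, 0xb2, 0x6d, 0xfd, 0x97, 0x44]
t1 = [0x4d, 0xb2, 0x6d, 0xfd, 0x97, 0x44, 0xfc, 0xd3]
t2 = [0xfc, 0x4d, 0x4d, 0xb2, 0x6d, 0x6d, 0x97, 0xfd]
t3 = [0xfd, 0xfc, 0x4d, 0x4d, 0xb2, 0x6d, 0x6d, 0x97]

RES = [0xfd, 0xfc, 0x4d, 0x4d, 0xb2, 0x6d, 0x6d, 0x97]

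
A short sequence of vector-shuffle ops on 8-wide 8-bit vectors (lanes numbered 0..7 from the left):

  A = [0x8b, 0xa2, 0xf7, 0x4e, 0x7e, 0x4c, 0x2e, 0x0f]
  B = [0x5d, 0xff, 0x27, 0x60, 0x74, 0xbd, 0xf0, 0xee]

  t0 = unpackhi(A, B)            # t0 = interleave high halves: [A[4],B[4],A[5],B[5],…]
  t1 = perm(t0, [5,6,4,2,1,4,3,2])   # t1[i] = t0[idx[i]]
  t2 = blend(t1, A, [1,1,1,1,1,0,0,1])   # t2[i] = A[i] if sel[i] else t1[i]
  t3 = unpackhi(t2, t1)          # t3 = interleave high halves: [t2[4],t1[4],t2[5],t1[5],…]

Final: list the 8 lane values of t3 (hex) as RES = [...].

  t0: 7e 74 4c bd 2e f0 0f ee
  t1: f0 0f 2e 4c 74 2e bd 4c
  t2: 8b a2 f7 4e 7e 2e bd 0f
  t3: 7e 74 2e 2e bd bd 0f 4c

RES = [0x7e, 0x74, 0x2e, 0x2e, 0xbd, 0xbd, 0x0f, 0x4c]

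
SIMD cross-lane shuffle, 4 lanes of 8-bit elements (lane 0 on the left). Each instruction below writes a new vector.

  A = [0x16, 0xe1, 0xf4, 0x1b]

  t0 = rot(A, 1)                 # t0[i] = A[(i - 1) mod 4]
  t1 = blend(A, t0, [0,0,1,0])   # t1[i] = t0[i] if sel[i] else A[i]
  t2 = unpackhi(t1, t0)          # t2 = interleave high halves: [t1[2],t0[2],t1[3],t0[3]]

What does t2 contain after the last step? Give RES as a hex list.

→ t0 |1b|16|e1|f4|
→ t1 |16|e1|e1|1b|
→ t2 |e1|e1|1b|f4|

RES = [ 0xe1  0xe1  0x1b  0xf4 ]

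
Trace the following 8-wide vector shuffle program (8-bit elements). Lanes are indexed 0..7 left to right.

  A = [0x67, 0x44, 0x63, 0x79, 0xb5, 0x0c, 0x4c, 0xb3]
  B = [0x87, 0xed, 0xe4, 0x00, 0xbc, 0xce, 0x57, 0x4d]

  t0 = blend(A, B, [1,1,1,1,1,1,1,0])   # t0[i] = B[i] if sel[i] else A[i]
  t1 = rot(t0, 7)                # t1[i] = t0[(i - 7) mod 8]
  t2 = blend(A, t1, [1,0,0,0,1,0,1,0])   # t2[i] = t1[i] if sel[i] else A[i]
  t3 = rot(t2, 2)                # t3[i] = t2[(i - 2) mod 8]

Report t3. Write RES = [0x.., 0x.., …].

RES = [0xb3, 0xb3, 0xed, 0x44, 0x63, 0x79, 0xce, 0x0c]

→ t0 |87|ed|e4|00|bc|ce|57|b3|
→ t1 |ed|e4|00|bc|ce|57|b3|87|
→ t2 |ed|44|63|79|ce|0c|b3|b3|
→ t3 |b3|b3|ed|44|63|79|ce|0c|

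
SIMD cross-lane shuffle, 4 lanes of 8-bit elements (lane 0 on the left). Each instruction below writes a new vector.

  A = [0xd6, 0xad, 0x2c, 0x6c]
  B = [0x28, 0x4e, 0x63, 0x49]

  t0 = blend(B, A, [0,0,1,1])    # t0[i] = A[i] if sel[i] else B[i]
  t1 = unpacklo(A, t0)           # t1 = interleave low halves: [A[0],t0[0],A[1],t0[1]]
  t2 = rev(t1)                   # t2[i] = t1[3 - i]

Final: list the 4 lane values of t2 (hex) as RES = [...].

RES = [ 0x4e  0xad  0x28  0xd6 ]

t0 = [0x28, 0x4e, 0x2c, 0x6c]
t1 = [0xd6, 0x28, 0xad, 0x4e]
t2 = [0x4e, 0xad, 0x28, 0xd6]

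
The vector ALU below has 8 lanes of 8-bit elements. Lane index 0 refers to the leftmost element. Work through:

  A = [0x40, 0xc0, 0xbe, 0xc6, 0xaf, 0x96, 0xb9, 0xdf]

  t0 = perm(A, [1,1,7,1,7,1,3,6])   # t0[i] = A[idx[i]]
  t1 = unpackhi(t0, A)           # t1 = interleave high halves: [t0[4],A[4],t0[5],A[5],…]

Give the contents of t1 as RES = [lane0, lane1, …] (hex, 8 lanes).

RES = [0xdf, 0xaf, 0xc0, 0x96, 0xc6, 0xb9, 0xb9, 0xdf]

  t0: c0 c0 df c0 df c0 c6 b9
  t1: df af c0 96 c6 b9 b9 df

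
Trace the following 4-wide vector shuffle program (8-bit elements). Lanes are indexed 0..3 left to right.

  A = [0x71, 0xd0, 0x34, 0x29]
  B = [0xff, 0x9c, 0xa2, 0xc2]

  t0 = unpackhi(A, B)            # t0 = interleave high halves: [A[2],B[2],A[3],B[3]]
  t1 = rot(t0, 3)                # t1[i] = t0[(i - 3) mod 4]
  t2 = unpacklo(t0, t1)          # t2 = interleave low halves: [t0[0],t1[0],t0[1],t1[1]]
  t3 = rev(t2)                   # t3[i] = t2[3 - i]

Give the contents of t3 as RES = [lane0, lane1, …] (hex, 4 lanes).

→ t0 |34|a2|29|c2|
→ t1 |a2|29|c2|34|
→ t2 |34|a2|a2|29|
→ t3 |29|a2|a2|34|

RES = [ 0x29  0xa2  0xa2  0x34 ]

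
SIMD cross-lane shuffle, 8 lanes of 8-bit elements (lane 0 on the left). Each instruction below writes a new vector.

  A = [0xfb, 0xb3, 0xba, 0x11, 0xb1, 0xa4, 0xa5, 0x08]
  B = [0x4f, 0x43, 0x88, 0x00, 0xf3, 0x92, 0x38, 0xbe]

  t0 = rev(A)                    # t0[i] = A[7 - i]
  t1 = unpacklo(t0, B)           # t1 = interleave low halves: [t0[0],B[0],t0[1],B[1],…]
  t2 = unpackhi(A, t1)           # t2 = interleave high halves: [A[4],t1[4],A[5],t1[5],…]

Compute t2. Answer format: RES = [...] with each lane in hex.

→ t0 |08|a5|a4|b1|11|ba|b3|fb|
→ t1 |08|4f|a5|43|a4|88|b1|00|
→ t2 |b1|a4|a4|88|a5|b1|08|00|

RES = [0xb1, 0xa4, 0xa4, 0x88, 0xa5, 0xb1, 0x08, 0x00]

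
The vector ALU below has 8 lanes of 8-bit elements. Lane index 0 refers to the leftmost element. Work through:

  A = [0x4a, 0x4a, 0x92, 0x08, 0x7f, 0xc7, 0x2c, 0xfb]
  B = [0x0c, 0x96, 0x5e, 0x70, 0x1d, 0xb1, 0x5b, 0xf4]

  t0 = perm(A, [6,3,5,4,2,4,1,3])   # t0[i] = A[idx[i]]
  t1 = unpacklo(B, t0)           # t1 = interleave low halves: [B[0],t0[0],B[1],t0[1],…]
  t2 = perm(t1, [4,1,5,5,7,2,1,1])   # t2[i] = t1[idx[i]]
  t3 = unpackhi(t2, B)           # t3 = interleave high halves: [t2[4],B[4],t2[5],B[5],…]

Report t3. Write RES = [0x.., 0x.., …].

t0 = [0x2c, 0x08, 0xc7, 0x7f, 0x92, 0x7f, 0x4a, 0x08]
t1 = [0x0c, 0x2c, 0x96, 0x08, 0x5e, 0xc7, 0x70, 0x7f]
t2 = [0x5e, 0x2c, 0xc7, 0xc7, 0x7f, 0x96, 0x2c, 0x2c]
t3 = [0x7f, 0x1d, 0x96, 0xb1, 0x2c, 0x5b, 0x2c, 0xf4]

RES = [0x7f, 0x1d, 0x96, 0xb1, 0x2c, 0x5b, 0x2c, 0xf4]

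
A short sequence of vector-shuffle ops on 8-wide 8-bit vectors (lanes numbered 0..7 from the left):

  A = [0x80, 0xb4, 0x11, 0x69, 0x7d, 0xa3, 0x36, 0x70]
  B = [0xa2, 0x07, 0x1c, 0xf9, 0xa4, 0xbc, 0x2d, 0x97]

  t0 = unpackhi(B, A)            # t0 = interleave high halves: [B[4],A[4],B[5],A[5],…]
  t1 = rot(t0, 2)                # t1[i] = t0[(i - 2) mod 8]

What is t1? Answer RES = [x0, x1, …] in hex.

→ t0 |a4|7d|bc|a3|2d|36|97|70|
→ t1 |97|70|a4|7d|bc|a3|2d|36|

RES = [0x97, 0x70, 0xa4, 0x7d, 0xbc, 0xa3, 0x2d, 0x36]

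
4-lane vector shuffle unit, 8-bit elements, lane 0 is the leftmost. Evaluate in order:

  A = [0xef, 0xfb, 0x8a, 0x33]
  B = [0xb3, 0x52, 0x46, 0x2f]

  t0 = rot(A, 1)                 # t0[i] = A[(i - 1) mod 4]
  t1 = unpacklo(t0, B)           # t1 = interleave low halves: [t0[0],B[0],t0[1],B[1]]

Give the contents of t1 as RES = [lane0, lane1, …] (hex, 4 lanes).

RES = [ 0x33  0xb3  0xef  0x52 ]

  t0: 33 ef fb 8a
  t1: 33 b3 ef 52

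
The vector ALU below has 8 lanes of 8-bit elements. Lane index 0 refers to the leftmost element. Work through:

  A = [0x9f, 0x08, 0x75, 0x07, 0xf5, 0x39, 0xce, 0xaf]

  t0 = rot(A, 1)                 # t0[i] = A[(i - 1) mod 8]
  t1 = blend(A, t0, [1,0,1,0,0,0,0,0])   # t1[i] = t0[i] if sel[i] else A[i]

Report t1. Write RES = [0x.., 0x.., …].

  t0: af 9f 08 75 07 f5 39 ce
  t1: af 08 08 07 f5 39 ce af

RES = [ 0xaf  0x08  0x08  0x07  0xf5  0x39  0xce  0xaf ]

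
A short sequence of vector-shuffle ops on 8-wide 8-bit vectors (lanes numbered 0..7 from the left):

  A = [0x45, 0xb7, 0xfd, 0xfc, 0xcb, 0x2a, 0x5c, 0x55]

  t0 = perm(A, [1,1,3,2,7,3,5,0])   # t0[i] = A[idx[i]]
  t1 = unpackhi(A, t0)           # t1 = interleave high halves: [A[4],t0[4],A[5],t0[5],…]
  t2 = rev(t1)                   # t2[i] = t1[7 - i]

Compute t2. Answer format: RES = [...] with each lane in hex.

  t0: b7 b7 fc fd 55 fc 2a 45
  t1: cb 55 2a fc 5c 2a 55 45
  t2: 45 55 2a 5c fc 2a 55 cb

RES = [ 0x45  0x55  0x2a  0x5c  0xfc  0x2a  0x55  0xcb ]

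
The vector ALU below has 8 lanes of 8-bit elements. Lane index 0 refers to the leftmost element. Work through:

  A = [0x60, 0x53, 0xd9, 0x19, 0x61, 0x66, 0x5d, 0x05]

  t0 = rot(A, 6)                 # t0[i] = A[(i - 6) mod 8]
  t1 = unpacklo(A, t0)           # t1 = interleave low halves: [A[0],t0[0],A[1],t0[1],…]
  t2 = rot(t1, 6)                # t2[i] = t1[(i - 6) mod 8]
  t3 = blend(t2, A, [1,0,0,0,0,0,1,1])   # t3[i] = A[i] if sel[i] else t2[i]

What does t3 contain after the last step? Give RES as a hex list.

  t0: d9 19 61 66 5d 05 60 53
  t1: 60 d9 53 19 d9 61 19 66
  t2: 53 19 d9 61 19 66 60 d9
  t3: 60 19 d9 61 19 66 5d 05

RES = [ 0x60  0x19  0xd9  0x61  0x19  0x66  0x5d  0x05 ]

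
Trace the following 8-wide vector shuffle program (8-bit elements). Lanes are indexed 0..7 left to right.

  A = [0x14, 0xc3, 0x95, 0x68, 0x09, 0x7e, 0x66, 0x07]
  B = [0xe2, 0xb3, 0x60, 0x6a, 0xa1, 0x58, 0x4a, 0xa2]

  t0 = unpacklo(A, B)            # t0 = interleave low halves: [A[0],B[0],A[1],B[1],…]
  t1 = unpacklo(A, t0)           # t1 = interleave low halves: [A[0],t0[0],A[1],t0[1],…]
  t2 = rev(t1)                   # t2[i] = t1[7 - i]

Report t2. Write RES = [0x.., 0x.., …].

RES = [0xb3, 0x68, 0xc3, 0x95, 0xe2, 0xc3, 0x14, 0x14]

t0 = [0x14, 0xe2, 0xc3, 0xb3, 0x95, 0x60, 0x68, 0x6a]
t1 = [0x14, 0x14, 0xc3, 0xe2, 0x95, 0xc3, 0x68, 0xb3]
t2 = [0xb3, 0x68, 0xc3, 0x95, 0xe2, 0xc3, 0x14, 0x14]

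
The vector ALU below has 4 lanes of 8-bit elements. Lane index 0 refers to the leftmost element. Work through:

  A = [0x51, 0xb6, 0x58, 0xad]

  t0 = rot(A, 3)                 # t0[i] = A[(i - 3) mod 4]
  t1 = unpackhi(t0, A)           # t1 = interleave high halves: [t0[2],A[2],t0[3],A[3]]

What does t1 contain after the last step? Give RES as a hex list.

RES = [ 0xad  0x58  0x51  0xad ]

  t0: b6 58 ad 51
  t1: ad 58 51 ad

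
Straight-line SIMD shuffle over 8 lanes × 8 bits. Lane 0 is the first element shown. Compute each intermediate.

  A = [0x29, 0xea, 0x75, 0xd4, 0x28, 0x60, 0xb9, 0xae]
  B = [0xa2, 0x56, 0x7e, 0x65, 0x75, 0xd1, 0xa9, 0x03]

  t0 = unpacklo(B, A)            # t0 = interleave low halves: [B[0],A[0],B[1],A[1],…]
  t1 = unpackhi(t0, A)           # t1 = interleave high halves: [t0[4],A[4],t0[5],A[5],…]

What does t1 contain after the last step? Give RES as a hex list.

→ t0 |a2|29|56|ea|7e|75|65|d4|
→ t1 |7e|28|75|60|65|b9|d4|ae|

RES = [0x7e, 0x28, 0x75, 0x60, 0x65, 0xb9, 0xd4, 0xae]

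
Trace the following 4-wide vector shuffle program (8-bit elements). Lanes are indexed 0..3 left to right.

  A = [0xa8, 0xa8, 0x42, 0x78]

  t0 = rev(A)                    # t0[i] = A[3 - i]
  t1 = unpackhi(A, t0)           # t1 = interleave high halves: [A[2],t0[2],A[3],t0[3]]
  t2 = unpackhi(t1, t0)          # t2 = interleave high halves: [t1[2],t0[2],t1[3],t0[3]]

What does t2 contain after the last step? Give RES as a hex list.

t0 = [0x78, 0x42, 0xa8, 0xa8]
t1 = [0x42, 0xa8, 0x78, 0xa8]
t2 = [0x78, 0xa8, 0xa8, 0xa8]

RES = [ 0x78  0xa8  0xa8  0xa8 ]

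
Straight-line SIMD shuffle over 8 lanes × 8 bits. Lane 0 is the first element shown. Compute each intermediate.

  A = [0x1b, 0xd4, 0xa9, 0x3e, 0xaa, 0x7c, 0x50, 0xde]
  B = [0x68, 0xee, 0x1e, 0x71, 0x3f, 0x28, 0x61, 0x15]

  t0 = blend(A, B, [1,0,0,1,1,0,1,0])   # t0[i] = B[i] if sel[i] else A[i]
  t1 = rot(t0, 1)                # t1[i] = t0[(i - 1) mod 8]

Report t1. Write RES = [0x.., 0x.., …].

RES = [0xde, 0x68, 0xd4, 0xa9, 0x71, 0x3f, 0x7c, 0x61]

→ t0 |68|d4|a9|71|3f|7c|61|de|
→ t1 |de|68|d4|a9|71|3f|7c|61|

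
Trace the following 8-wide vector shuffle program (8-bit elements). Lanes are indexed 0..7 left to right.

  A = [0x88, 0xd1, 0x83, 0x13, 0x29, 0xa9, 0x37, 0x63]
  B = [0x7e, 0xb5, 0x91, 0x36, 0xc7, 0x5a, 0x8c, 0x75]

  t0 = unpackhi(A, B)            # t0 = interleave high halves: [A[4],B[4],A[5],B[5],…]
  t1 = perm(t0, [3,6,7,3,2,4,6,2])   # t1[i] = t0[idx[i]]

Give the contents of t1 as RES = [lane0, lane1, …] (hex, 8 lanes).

RES = [ 0x5a  0x63  0x75  0x5a  0xa9  0x37  0x63  0xa9 ]

  t0: 29 c7 a9 5a 37 8c 63 75
  t1: 5a 63 75 5a a9 37 63 a9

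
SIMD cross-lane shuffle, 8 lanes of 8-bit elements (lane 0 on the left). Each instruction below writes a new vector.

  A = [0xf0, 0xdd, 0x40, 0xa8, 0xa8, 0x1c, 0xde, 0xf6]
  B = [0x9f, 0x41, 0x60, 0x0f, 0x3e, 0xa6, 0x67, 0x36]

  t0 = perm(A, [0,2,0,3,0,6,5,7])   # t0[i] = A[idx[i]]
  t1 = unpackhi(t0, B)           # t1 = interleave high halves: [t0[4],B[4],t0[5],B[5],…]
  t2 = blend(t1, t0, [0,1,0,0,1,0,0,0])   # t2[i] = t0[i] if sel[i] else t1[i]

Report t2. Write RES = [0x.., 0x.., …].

  t0: f0 40 f0 a8 f0 de 1c f6
  t1: f0 3e de a6 1c 67 f6 36
  t2: f0 40 de a6 f0 67 f6 36

RES = [ 0xf0  0x40  0xde  0xa6  0xf0  0x67  0xf6  0x36 ]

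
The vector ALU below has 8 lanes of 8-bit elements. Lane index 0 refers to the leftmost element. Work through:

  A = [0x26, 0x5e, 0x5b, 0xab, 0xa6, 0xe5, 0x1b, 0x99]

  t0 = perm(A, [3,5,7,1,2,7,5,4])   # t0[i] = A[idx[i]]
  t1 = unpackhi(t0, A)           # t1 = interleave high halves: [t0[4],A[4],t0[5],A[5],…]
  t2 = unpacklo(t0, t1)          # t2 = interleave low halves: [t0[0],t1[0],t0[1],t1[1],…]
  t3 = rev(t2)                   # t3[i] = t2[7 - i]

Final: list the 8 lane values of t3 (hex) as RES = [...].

RES = [ 0xe5  0x5e  0x99  0x99  0xa6  0xe5  0x5b  0xab ]

  t0: ab e5 99 5e 5b 99 e5 a6
  t1: 5b a6 99 e5 e5 1b a6 99
  t2: ab 5b e5 a6 99 99 5e e5
  t3: e5 5e 99 99 a6 e5 5b ab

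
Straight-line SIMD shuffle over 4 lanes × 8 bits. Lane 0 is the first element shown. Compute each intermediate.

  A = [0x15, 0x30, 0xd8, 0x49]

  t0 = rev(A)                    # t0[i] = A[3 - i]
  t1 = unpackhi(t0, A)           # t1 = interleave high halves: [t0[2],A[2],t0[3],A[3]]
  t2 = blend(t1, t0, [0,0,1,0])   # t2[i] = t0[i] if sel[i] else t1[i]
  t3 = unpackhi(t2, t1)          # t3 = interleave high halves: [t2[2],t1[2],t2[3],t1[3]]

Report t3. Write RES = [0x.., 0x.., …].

RES = [0x30, 0x15, 0x49, 0x49]

t0 = [0x49, 0xd8, 0x30, 0x15]
t1 = [0x30, 0xd8, 0x15, 0x49]
t2 = [0x30, 0xd8, 0x30, 0x49]
t3 = [0x30, 0x15, 0x49, 0x49]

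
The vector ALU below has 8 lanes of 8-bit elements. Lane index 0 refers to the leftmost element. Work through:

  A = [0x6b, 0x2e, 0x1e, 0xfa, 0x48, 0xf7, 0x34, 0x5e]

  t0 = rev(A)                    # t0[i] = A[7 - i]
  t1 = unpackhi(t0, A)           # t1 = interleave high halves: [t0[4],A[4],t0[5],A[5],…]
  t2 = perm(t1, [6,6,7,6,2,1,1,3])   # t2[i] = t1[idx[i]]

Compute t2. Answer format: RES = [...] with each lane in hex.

→ t0 |5e|34|f7|48|fa|1e|2e|6b|
→ t1 |fa|48|1e|f7|2e|34|6b|5e|
→ t2 |6b|6b|5e|6b|1e|48|48|f7|

RES = [0x6b, 0x6b, 0x5e, 0x6b, 0x1e, 0x48, 0x48, 0xf7]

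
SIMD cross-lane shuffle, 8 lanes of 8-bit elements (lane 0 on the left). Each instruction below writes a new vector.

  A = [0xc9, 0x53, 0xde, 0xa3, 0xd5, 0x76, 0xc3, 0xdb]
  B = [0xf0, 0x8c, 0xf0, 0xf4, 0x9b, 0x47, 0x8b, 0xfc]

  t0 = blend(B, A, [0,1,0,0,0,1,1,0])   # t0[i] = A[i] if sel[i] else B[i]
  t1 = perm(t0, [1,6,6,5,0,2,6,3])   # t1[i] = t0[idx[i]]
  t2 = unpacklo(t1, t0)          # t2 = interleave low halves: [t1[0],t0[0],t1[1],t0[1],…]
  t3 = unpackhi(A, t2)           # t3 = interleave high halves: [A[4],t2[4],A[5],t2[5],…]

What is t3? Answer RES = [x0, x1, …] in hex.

RES = [ 0xd5  0xc3  0x76  0xf0  0xc3  0x76  0xdb  0xf4 ]

t0 = [0xf0, 0x53, 0xf0, 0xf4, 0x9b, 0x76, 0xc3, 0xfc]
t1 = [0x53, 0xc3, 0xc3, 0x76, 0xf0, 0xf0, 0xc3, 0xf4]
t2 = [0x53, 0xf0, 0xc3, 0x53, 0xc3, 0xf0, 0x76, 0xf4]
t3 = [0xd5, 0xc3, 0x76, 0xf0, 0xc3, 0x76, 0xdb, 0xf4]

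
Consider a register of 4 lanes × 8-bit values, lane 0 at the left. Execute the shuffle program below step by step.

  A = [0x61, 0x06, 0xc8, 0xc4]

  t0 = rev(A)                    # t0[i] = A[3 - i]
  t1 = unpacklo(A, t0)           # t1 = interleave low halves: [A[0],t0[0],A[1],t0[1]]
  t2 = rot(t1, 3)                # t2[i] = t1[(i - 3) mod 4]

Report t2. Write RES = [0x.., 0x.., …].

t0 = [0xc4, 0xc8, 0x06, 0x61]
t1 = [0x61, 0xc4, 0x06, 0xc8]
t2 = [0xc4, 0x06, 0xc8, 0x61]

RES = [0xc4, 0x06, 0xc8, 0x61]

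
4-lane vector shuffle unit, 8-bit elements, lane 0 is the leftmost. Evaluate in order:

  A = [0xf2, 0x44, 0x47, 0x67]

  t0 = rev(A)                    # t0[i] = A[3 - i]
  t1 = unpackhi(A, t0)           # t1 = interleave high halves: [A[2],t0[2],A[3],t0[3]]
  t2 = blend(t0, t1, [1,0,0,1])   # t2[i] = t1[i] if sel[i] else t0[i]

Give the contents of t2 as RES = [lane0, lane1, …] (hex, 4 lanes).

RES = [ 0x47  0x47  0x44  0xf2 ]

→ t0 |67|47|44|f2|
→ t1 |47|44|67|f2|
→ t2 |47|47|44|f2|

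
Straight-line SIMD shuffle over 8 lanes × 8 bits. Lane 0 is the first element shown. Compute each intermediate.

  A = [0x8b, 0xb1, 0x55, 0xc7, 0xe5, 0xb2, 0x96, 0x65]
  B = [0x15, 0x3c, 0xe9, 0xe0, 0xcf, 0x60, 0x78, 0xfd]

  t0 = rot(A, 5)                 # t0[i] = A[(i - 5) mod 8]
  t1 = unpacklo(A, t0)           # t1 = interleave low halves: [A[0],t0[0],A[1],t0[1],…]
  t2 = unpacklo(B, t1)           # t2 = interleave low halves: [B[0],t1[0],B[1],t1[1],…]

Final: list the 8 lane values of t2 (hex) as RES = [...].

→ t0 |c7|e5|b2|96|65|8b|b1|55|
→ t1 |8b|c7|b1|e5|55|b2|c7|96|
→ t2 |15|8b|3c|c7|e9|b1|e0|e5|

RES = [0x15, 0x8b, 0x3c, 0xc7, 0xe9, 0xb1, 0xe0, 0xe5]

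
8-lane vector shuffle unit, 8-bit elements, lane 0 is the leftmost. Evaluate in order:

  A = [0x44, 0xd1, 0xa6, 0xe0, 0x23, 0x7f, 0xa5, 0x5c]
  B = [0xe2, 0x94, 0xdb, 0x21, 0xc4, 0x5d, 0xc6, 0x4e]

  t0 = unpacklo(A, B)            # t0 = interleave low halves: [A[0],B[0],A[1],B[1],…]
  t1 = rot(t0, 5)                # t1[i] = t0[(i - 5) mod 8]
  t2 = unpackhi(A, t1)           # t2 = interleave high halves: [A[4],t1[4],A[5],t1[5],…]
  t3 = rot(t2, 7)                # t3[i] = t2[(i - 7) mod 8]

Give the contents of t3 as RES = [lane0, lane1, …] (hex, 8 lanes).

  t0: 44 e2 d1 94 a6 db e0 21
  t1: 94 a6 db e0 21 44 e2 d1
  t2: 23 21 7f 44 a5 e2 5c d1
  t3: 21 7f 44 a5 e2 5c d1 23

RES = [0x21, 0x7f, 0x44, 0xa5, 0xe2, 0x5c, 0xd1, 0x23]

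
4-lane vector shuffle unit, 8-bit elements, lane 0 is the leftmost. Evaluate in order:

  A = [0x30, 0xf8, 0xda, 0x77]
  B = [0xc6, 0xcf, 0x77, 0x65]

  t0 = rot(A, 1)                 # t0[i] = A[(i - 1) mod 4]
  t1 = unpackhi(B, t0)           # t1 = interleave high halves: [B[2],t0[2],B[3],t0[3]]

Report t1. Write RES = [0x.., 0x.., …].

→ t0 |77|30|f8|da|
→ t1 |77|f8|65|da|

RES = [ 0x77  0xf8  0x65  0xda ]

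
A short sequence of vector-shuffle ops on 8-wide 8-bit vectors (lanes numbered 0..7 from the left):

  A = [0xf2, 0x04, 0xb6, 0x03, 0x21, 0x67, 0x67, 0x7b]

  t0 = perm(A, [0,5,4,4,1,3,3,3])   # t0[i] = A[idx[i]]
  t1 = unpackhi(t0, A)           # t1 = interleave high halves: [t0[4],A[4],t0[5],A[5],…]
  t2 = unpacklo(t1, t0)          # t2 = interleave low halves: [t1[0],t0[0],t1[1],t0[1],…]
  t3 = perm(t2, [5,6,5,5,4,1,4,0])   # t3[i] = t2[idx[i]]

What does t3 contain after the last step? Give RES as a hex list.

→ t0 |f2|67|21|21|04|03|03|03|
→ t1 |04|21|03|67|03|67|03|7b|
→ t2 |04|f2|21|67|03|21|67|21|
→ t3 |21|67|21|21|03|f2|03|04|

RES = [ 0x21  0x67  0x21  0x21  0x03  0xf2  0x03  0x04 ]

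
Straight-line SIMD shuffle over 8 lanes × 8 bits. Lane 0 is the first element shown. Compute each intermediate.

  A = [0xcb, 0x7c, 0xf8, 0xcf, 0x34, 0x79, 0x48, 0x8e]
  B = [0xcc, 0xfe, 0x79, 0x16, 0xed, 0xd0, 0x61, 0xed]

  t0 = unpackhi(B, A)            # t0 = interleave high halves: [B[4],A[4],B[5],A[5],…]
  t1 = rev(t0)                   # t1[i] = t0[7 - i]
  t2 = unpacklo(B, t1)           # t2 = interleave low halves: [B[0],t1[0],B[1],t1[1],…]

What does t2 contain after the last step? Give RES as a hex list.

→ t0 |ed|34|d0|79|61|48|ed|8e|
→ t1 |8e|ed|48|61|79|d0|34|ed|
→ t2 |cc|8e|fe|ed|79|48|16|61|

RES = [0xcc, 0x8e, 0xfe, 0xed, 0x79, 0x48, 0x16, 0x61]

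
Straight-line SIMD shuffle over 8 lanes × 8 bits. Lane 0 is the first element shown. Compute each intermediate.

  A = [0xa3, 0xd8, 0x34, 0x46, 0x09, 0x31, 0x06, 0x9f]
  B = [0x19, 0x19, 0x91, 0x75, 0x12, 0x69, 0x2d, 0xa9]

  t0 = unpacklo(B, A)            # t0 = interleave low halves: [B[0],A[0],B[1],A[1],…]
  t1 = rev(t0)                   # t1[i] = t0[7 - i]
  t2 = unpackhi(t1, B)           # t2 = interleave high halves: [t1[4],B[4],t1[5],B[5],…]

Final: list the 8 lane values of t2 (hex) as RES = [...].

RES = [0xd8, 0x12, 0x19, 0x69, 0xa3, 0x2d, 0x19, 0xa9]

t0 = [0x19, 0xa3, 0x19, 0xd8, 0x91, 0x34, 0x75, 0x46]
t1 = [0x46, 0x75, 0x34, 0x91, 0xd8, 0x19, 0xa3, 0x19]
t2 = [0xd8, 0x12, 0x19, 0x69, 0xa3, 0x2d, 0x19, 0xa9]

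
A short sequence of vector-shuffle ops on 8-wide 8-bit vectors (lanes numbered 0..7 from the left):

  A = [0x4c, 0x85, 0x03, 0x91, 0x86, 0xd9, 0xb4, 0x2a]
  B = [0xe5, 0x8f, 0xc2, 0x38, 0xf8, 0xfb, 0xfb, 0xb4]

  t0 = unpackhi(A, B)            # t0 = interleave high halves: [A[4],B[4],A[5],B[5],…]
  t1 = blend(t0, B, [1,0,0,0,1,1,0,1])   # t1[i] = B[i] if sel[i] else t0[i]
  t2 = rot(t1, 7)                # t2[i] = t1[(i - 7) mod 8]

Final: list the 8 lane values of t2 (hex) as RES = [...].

t0 = [0x86, 0xf8, 0xd9, 0xfb, 0xb4, 0xfb, 0x2a, 0xb4]
t1 = [0xe5, 0xf8, 0xd9, 0xfb, 0xf8, 0xfb, 0x2a, 0xb4]
t2 = [0xf8, 0xd9, 0xfb, 0xf8, 0xfb, 0x2a, 0xb4, 0xe5]

RES = [0xf8, 0xd9, 0xfb, 0xf8, 0xfb, 0x2a, 0xb4, 0xe5]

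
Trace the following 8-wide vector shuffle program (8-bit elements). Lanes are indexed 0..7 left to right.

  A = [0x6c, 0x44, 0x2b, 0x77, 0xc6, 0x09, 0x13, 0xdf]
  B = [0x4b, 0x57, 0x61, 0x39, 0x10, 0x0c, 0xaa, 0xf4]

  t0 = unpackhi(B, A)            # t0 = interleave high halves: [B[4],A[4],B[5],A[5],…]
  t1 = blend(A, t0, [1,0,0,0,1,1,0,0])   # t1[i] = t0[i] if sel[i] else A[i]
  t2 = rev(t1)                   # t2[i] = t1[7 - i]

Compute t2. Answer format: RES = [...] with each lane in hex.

→ t0 |10|c6|0c|09|aa|13|f4|df|
→ t1 |10|44|2b|77|aa|13|13|df|
→ t2 |df|13|13|aa|77|2b|44|10|

RES = [ 0xdf  0x13  0x13  0xaa  0x77  0x2b  0x44  0x10 ]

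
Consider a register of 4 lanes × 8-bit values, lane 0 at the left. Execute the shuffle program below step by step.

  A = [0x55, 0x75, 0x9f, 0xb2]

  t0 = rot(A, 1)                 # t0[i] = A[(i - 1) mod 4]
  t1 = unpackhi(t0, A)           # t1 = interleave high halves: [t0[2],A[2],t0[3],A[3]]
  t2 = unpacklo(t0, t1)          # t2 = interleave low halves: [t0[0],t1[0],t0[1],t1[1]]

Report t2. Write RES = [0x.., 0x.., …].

t0 = [0xb2, 0x55, 0x75, 0x9f]
t1 = [0x75, 0x9f, 0x9f, 0xb2]
t2 = [0xb2, 0x75, 0x55, 0x9f]

RES = [ 0xb2  0x75  0x55  0x9f ]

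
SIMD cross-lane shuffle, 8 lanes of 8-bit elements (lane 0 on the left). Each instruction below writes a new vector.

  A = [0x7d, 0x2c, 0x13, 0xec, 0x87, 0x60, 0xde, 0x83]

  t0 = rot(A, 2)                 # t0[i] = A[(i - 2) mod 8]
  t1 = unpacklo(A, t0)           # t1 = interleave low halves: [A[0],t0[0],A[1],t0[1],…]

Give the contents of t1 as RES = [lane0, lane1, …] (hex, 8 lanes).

RES = [ 0x7d  0xde  0x2c  0x83  0x13  0x7d  0xec  0x2c ]

  t0: de 83 7d 2c 13 ec 87 60
  t1: 7d de 2c 83 13 7d ec 2c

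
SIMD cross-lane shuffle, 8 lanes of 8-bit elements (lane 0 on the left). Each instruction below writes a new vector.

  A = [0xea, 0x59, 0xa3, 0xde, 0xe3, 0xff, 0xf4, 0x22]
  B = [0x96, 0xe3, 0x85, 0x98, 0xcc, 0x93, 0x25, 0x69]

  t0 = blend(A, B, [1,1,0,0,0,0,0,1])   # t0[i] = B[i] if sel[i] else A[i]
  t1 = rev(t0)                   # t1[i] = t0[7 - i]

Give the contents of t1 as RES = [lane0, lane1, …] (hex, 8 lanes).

t0 = [0x96, 0xe3, 0xa3, 0xde, 0xe3, 0xff, 0xf4, 0x69]
t1 = [0x69, 0xf4, 0xff, 0xe3, 0xde, 0xa3, 0xe3, 0x96]

RES = [ 0x69  0xf4  0xff  0xe3  0xde  0xa3  0xe3  0x96 ]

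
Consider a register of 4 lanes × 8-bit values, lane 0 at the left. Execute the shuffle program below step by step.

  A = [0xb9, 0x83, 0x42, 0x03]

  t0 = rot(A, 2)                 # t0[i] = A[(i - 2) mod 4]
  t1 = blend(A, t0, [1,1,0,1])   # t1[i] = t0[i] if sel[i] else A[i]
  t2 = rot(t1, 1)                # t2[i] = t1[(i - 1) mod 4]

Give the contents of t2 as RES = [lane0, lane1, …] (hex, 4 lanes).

RES = [0x83, 0x42, 0x03, 0x42]

  t0: 42 03 b9 83
  t1: 42 03 42 83
  t2: 83 42 03 42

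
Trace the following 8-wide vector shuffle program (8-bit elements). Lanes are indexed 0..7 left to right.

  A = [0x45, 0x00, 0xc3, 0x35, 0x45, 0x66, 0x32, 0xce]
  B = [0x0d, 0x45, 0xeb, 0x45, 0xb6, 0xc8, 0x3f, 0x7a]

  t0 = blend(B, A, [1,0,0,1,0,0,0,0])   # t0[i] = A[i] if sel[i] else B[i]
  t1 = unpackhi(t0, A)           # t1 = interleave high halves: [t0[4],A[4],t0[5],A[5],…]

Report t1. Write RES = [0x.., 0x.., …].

RES = [0xb6, 0x45, 0xc8, 0x66, 0x3f, 0x32, 0x7a, 0xce]

t0 = [0x45, 0x45, 0xeb, 0x35, 0xb6, 0xc8, 0x3f, 0x7a]
t1 = [0xb6, 0x45, 0xc8, 0x66, 0x3f, 0x32, 0x7a, 0xce]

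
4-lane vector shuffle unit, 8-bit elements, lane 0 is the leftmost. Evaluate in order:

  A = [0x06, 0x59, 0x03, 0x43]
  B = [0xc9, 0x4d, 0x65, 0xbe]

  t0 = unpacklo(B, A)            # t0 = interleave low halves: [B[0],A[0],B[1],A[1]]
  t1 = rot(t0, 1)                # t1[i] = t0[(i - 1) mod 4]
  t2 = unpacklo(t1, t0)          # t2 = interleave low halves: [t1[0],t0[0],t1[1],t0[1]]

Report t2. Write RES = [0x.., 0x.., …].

→ t0 |c9|06|4d|59|
→ t1 |59|c9|06|4d|
→ t2 |59|c9|c9|06|

RES = [ 0x59  0xc9  0xc9  0x06 ]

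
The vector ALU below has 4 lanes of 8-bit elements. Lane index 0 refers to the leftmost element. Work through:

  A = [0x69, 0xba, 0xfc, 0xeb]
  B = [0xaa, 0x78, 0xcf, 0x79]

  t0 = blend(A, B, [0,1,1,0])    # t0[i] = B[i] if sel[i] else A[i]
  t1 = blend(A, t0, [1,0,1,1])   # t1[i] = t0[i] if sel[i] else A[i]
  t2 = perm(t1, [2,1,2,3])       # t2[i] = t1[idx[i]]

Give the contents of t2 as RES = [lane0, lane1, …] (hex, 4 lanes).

t0 = [0x69, 0x78, 0xcf, 0xeb]
t1 = [0x69, 0xba, 0xcf, 0xeb]
t2 = [0xcf, 0xba, 0xcf, 0xeb]

RES = [0xcf, 0xba, 0xcf, 0xeb]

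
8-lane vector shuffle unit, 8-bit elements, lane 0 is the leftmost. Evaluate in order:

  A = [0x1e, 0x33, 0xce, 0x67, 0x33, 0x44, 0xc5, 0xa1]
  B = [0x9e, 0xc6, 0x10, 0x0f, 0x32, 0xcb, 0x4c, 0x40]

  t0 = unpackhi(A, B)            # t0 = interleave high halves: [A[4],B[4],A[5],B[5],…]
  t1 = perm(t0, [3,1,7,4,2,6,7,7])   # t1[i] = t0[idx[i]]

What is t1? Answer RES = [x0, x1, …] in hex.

  t0: 33 32 44 cb c5 4c a1 40
  t1: cb 32 40 c5 44 a1 40 40

RES = [ 0xcb  0x32  0x40  0xc5  0x44  0xa1  0x40  0x40 ]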